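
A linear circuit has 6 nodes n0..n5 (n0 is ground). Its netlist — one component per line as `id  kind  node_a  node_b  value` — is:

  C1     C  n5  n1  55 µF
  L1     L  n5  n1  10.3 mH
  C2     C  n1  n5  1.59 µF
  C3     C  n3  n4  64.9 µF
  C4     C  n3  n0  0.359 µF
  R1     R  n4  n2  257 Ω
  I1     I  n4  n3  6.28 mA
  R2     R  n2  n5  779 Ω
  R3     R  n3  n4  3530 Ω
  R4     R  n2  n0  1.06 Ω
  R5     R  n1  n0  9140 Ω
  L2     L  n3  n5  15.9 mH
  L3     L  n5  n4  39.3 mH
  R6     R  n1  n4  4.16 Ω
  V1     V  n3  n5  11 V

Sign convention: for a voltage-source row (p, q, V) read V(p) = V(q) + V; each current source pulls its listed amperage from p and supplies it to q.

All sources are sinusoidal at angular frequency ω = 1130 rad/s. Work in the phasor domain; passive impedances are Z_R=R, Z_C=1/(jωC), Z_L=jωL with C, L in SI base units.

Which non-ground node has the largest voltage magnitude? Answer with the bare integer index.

Apply KCL at each of the 5 non-ground nodes and solve the resulting linear system.
Node n1: branches {C1, L1, C2, R5, R6} → V_1 = 6.006+3.919j
Node n2: branches {R1, R2, R4} → V_2 = -0.001417+0.003764j
Node n3: branches {C3, C4, I1, R3, L2, V1} → V_3 = -9.809-1.675j
Node n4: branches {C3, R1, I1, R3, L3, R6} → V_4 = 6.520+1.470j
Node n5: branches {C1, L1, C2, R2, L2, L3, V1} → V_5 = -20.81-1.675j
Source currents: i(V1)=-0.2205+1.815j

5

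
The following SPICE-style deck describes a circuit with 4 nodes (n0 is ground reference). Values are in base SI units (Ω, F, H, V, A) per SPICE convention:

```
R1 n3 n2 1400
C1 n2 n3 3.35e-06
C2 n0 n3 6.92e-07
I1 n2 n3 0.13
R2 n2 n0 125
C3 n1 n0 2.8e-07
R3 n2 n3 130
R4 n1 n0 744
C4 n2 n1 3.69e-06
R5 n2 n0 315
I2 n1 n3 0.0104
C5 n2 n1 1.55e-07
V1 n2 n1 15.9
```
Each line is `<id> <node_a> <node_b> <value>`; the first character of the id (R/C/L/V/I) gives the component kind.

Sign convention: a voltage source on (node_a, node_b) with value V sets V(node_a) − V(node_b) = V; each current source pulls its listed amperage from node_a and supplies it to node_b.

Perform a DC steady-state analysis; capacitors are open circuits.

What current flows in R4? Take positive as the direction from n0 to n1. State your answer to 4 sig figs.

Element admittances at DC:
  Y(R1) = 0.0007143 S between n3,n2
  Y(C1) = 0.000 S between n2,n3
  Y(C2) = 0.000 S between n0,n3
  I1: injects 0.13 A into n3 (from n2)
  Y(R2) = 0.008000 S between n2,n0
  Y(C3) = 0.000 S between n1,n0
  Y(R3) = 0.007692 S between n2,n3
  Y(R4) = 0.001344 S between n1,n0
  Y(C4) = 0.000 S between n2,n1
  Y(R5) = 0.003175 S between n2,n0
  I2: injects 0.0104 A into n3 (from n1)
  Y(C5) = 0.000 S between n2,n1
  V1: constraint V(n2)−V(n1) = 15.9
Assemble and solve the 4×4 MNA system:
  V(n1)=-14.19  V(n2)=1.707  V(n3)=18.41
  i(V1)=-0.008676

0.01908 A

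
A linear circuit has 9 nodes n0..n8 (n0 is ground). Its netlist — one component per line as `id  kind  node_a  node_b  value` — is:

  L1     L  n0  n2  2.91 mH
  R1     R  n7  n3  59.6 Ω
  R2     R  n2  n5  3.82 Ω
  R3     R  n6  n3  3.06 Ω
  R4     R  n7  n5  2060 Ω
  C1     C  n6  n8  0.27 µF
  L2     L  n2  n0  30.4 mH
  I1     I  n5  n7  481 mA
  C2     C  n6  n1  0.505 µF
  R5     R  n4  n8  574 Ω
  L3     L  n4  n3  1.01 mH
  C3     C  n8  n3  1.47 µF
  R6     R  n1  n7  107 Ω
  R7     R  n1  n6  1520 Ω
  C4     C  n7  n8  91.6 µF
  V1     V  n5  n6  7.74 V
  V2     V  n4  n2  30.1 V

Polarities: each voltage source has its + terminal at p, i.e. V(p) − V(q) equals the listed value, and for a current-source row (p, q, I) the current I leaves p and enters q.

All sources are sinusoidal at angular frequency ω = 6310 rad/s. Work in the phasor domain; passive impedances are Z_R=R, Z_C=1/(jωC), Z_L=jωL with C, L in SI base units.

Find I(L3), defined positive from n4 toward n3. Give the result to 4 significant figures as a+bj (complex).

Apply KCL at each of the 8 non-ground nodes and solve the resulting linear system.
Node n1: branches {C2, R6, R7} → V_1 = 20.16-32.61j
Node n2: branches {L1, R2, L2, V2} → V_2 = 0.000+0.000j
Node n3: branches {R1, R3, L3, C3} → V_3 = 13.08-18.26j
Node n4: branches {R5, L3, V2} → V_4 = 30.10+0.000j
Node n5: branches {R2, R4, I1, V1} → V_5 = 10.95-10.01j
Node n6: branches {R3, C1, C2, R7, V1} → V_6 = 3.213-10.01j
Node n7: branches {R1, R4, I1, R6, C4} → V_7 = 29.05-28.42j
Node n8: branches {C1, R5, C3, C4} → V_8 = 28.81-28.21j
Source currents: i(V1)=-3.339+2.612j, i(V2)=-2.867+2.621j

2.865-2.670j A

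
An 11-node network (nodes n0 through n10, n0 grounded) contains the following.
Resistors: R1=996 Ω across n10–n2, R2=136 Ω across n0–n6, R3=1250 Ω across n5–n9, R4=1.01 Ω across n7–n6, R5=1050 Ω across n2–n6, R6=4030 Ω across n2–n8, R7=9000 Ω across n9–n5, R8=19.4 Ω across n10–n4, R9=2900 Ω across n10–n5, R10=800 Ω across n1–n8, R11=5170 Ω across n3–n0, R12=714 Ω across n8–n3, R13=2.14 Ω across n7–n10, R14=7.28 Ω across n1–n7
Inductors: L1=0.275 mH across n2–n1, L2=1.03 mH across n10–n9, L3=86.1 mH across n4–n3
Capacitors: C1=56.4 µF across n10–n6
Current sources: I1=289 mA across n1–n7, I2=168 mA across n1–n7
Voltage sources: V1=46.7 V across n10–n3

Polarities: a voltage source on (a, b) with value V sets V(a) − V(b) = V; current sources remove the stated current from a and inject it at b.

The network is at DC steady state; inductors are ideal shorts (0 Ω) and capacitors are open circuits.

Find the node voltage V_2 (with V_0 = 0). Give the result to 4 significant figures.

Element admittances at DC:
  Y(R1) = 0.001004 S between n10,n2
  L1: short n2↔n1 (DC inductor)
  Y(R2) = 0.007353 S between n0,n6
  Y(R3) = 0.0008000 S between n5,n9
  Y(R4) = 0.9901 S between n7,n6
  Y(R5) = 0.0009524 S between n2,n6
  Y(R6) = 0.0002481 S between n2,n8
  Y(R7) = 0.0001111 S between n9,n5
  L2: short n10↔n9 (DC inductor)
  Y(R8) = 0.05155 S between n10,n4
  Y(C1) = 0.000 S between n10,n6
  Y(R9) = 0.0003448 S between n10,n5
  Y(R10) = 0.001250 S between n1,n8
  Y(R11) = 0.0001934 S between n3,n0
  Y(R12) = 0.001401 S between n8,n3
  L3: short n4↔n3 (DC inductor)
  Y(R13) = 0.4673 S between n7,n10
  Y(R14) = 0.1374 S between n1,n7
  I1: injects 0.289 A into n7 (from n1)
  I2: injects 0.168 A into n7 (from n1)
  V1: constraint V(n10)−V(n3) = 46.7
Assemble and solve the 14×14 MNA system:
  V(n1)=-2.297  V(n2)=-2.297  V(n3)=-45.42  V(n4)=-45.42  V(n5)=1.285  V(n6)=1.195  V(n7)=1.207  V(n8)=-23.13  V(n9)=1.285  V(n10)=1.285
  i(L1)=0.001752  i(L2)=0.000  i(L3)=2.407  i(V1)=-2.447

-2.297 V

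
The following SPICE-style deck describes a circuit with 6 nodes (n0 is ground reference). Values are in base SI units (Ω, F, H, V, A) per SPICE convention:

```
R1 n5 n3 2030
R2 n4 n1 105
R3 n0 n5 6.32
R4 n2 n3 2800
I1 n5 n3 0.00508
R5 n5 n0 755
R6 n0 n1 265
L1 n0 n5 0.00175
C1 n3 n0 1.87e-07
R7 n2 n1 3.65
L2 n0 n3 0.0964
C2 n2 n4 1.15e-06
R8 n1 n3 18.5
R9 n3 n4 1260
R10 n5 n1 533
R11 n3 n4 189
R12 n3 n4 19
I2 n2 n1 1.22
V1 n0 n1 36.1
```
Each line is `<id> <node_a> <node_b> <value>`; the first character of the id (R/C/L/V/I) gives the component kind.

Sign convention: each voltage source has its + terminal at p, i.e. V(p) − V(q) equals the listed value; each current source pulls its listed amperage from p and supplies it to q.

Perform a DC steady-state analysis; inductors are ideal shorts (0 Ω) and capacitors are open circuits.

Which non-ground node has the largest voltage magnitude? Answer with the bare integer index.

Apply KCL at each of the 5 non-ground nodes and solve the resulting linear system.
Node n1: branches {R2, R6, R7, R8, R10, I2, V1} → V_1 = -36.10
Node n2: branches {R4, R7, C2, I2} → V_2 = -40.50
Node n3: branches {R1, R4, I1, C1, L2, R8, R9, R11, R12} → V_3 = 0.000
Node n4: branches {R2, C2, R9, R11, R12} → V_4 = -5.038
Node n5: branches {R1, R3, I1, R5, L1, R10} → V_5 = 0.000
Source currents: i(L1)=0.07281, i(L2)=2.257, i(V1)=-2.466

2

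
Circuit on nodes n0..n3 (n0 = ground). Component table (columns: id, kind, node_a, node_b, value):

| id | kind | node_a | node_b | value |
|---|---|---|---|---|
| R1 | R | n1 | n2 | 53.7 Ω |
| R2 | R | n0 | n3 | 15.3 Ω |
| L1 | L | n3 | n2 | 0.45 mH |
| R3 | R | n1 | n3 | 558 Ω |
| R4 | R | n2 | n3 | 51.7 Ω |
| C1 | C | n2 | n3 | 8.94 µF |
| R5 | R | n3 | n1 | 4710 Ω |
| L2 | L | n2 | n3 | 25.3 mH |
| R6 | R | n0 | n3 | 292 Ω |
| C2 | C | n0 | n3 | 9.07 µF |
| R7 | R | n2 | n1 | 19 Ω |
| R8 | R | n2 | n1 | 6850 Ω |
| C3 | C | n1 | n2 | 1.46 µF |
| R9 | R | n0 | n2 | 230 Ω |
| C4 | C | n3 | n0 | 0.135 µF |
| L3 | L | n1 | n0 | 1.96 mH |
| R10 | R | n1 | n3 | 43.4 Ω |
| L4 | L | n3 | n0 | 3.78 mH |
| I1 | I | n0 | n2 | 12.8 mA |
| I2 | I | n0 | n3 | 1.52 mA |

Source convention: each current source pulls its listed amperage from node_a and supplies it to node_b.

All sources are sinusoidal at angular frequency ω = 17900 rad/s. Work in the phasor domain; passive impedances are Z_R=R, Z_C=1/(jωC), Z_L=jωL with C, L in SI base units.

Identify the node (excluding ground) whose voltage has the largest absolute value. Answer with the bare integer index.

Element admittances at ω=17900 rad/s:
  Y(R1) = 0.01862+0.000j S between n1,n2
  Y(R2) = 0.06536+0.000j S between n0,n3
  Y(L1) = 0.000-0.1241j S between n3,n2
  Y(R3) = 0.001792+0.000j S between n1,n3
  Y(R4) = 0.01934+0.000j S between n2,n3
  Y(C1) = 0.000+0.1600j S between n2,n3
  Y(R5) = 0.0002123+0.000j S between n3,n1
  Y(L2) = 0.000-0.002208j S between n2,n3
  Y(R6) = 0.003425+0.000j S between n0,n3
  Y(C2) = 0.000+0.1624j S between n0,n3
  Y(R7) = 0.05263+0.000j S between n2,n1
  Y(R8) = 0.0001460+0.000j S between n2,n1
  Y(C3) = 0.000+0.02613j S between n1,n2
  Y(R9) = 0.004348+0.000j S between n0,n2
  Y(C4) = 0.000+0.002417j S between n3,n0
  Y(L3) = 0.000-0.02850j S between n1,n0
  Y(R10) = 0.02304+0.000j S between n1,n3
  Y(L4) = 0.000-0.01478j S between n3,n0
  I1: injects 0.0128 A into n2 (from n0)
  I2: injects 0.00152 A into n3 (from n0)
Assemble and solve the 3×3 MNA system:
  V(n1)=0.2794+0.006692j  V(n2)=0.3143-0.09804j  V(n3)=0.07847-0.04911j

2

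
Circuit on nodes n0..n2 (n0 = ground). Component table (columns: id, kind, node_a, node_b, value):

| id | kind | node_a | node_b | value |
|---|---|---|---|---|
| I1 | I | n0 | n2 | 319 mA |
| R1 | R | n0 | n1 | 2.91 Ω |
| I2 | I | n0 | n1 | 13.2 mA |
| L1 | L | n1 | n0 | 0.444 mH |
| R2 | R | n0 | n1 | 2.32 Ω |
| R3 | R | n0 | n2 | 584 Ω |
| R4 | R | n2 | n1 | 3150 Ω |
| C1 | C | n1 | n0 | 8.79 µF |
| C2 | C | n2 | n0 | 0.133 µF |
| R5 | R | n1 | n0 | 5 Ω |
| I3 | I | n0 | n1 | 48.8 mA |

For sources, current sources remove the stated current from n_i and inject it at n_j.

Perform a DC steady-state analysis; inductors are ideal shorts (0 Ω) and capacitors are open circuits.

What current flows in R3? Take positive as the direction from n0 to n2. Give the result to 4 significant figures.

Apply KCL at each of the 2 non-ground nodes and solve the resulting linear system.
Node n1: branches {R1, I2, L1, R2, R4, C1, R5, I3} → V_1 = 0.000
Node n2: branches {I1, R3, R4, C2} → V_2 = 157.2
Source currents: i(L1)=0.1119

-0.2691 A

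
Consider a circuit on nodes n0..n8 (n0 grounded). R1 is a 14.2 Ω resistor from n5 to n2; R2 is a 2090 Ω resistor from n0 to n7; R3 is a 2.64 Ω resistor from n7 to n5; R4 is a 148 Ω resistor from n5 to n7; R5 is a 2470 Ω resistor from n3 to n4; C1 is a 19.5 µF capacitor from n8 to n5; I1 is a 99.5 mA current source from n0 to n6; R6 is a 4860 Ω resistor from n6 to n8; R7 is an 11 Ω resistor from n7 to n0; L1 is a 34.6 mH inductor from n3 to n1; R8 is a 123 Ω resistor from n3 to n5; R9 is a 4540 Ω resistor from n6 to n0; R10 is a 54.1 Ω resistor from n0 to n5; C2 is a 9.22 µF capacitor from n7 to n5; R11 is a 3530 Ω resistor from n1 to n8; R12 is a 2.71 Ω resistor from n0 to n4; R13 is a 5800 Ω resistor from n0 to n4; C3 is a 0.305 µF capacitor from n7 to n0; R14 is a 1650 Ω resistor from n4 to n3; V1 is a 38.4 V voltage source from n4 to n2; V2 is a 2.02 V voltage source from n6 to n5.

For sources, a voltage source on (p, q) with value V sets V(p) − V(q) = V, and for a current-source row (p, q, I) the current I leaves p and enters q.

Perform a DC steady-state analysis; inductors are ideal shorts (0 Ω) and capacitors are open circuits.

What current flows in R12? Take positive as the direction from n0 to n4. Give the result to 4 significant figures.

Apply KCL at each of the 8 non-ground nodes and solve the resulting linear system.
Node n1: branches {L1, R11} → V_1 = -12.23
Node n2: branches {R1, V1} → V_2 = -34.56
Node n3: branches {R5, L1, R8, R14} → V_3 = -12.23
Node n4: branches {R5, R12, R13, R14, V1} → V_4 = 3.836
Node n5: branches {R1, R3, R4, C1, R8, R10, C2, V2} → V_5 = -14.23
Node n6: branches {I1, R6, R9, V2} → V_6 = -12.21
Node n7: branches {R2, R3, R4, R7, C2, C3} → V_7 = -11.50
Node n8: branches {C1, R6, R11} → V_8 = -12.22
Source currents: i(L1)=-2.656e-06, i(V1)=-1.432, i(V2)=0.1022

-1.415 A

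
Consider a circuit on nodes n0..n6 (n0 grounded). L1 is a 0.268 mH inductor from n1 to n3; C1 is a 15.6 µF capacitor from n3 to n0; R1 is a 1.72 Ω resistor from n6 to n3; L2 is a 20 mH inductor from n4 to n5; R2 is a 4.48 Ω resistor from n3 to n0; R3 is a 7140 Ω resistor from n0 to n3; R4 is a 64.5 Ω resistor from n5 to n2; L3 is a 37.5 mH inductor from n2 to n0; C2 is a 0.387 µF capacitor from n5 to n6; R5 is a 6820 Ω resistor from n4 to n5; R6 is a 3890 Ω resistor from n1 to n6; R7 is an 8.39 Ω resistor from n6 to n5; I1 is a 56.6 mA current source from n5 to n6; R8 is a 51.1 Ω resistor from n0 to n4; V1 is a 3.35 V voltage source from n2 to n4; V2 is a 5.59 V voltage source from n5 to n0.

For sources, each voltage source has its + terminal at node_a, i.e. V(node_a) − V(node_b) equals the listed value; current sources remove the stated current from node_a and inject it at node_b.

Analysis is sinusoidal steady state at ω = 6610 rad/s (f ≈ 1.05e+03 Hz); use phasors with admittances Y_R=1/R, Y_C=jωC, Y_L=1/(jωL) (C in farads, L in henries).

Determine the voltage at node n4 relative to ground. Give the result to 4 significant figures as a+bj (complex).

Element admittances at ω=6610 rad/s:
  Y(L1) = 0.000-0.5645j S between n1,n3
  Y(C1) = 0.000+0.1031j S between n3,n0
  Y(R1) = 0.5814+0.000j S between n6,n3
  Y(L2) = 0.000-0.007564j S between n4,n5
  Y(R2) = 0.2232+0.000j S between n3,n0
  Y(R3) = 0.0001401+0.000j S between n0,n3
  Y(R4) = 0.01550+0.000j S between n5,n2
  Y(L3) = 0.000-0.004034j S between n2,n0
  Y(C2) = 0.000+0.002558j S between n5,n6
  Y(R5) = 0.0001466+0.000j S between n4,n5
  Y(R6) = 0.0002571+0.000j S between n1,n6
  Y(R7) = 0.1192+0.000j S between n6,n5
  I1: injects 0.0566 A into n6 (from n5)
  Y(R8) = 0.01957+0.000j S between n0,n4
  V1: constraint V(n2)−V(n4) = 3.35
  V2: constraint V(n5)−V(n0) = 5.59
Assemble and solve the 8×8 MNA system:
  V(n1)=1.692-0.5203j  V(n2)=4.503-0.4371j  V(n3)=1.692-0.5207j  V(n4)=1.153-0.4371j  V(n5)=5.590+0.000j  V(n6)=2.434-0.4206j
  i(V1)=0.01861+0.02494j  i(V2)=-0.4525-0.03148j

1.153-0.4371j V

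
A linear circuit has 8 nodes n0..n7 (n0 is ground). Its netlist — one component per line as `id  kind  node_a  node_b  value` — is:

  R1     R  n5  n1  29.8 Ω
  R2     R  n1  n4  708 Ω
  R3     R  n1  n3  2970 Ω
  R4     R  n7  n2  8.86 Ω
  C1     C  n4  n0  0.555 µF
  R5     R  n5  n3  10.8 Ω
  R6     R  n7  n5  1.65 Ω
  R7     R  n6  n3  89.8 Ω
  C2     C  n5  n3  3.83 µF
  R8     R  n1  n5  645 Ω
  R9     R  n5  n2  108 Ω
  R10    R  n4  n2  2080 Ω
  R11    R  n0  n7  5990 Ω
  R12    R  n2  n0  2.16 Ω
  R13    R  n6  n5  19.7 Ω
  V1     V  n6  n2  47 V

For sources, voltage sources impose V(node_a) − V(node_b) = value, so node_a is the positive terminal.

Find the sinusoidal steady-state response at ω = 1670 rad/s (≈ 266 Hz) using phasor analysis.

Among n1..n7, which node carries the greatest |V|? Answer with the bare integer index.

MNA unknowns: 7 node voltages V₁..V_7 plus 1 source current (V1)
R1: Y=0.03356+0.000j on G[5,1]
R2: Y=0.001412+0.000j on G[1,4]
R3: Y=0.0003367+0.000j on G[1,3]
R4: Y=0.1129+0.000j on G[7,2]
C1: Y=0.000+0.0009269j on G[4,0]
R5: Y=0.09259+0.000j on G[5,3]
R6: Y=0.6061+0.000j on G[7,5]
R7: Y=0.01114+0.000j on G[6,3]
C2: Y=0.000+0.006396j on G[5,3]
R8: Y=0.001550+0.000j on G[1,5]
R9: Y=0.009259+0.000j on G[5,2]
R10: Y=0.0004808+0.000j on G[4,2]
R11: Y=0.0001669+0.000j on G[0,7]
R12: Y=0.4630+0.000j on G[2,0]
R13: Y=0.05076+0.000j on G[6,5]
V1: row V6−V2=47, i_V1 at 6,2
solve → V1=16.95-0.2460j, V2=-0.01553-0.02025j, V3=20.37-0.2416j, V4=10.12-5.145j, V5=17.19-0.04892j, V6=46.98-0.02025j, V7=14.49-0.04441j
aux → i_V1=-1.809-0.003921j

6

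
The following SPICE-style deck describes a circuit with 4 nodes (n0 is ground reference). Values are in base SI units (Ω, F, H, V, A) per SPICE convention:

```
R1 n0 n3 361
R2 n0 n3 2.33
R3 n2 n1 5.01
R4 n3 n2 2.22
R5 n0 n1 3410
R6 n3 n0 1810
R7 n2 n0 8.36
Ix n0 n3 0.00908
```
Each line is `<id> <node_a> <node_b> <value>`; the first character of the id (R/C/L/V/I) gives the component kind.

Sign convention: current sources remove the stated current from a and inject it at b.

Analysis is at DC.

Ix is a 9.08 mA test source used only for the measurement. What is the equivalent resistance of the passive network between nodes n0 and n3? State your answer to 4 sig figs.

Element admittances at DC:
  Y(R1) = 0.002770 S between n0,n3
  Y(R2) = 0.4292 S between n0,n3
  Y(R3) = 0.1996 S between n2,n1
  Y(R4) = 0.4505 S between n3,n2
  Y(R5) = 0.0002933 S between n0,n1
  Y(R6) = 0.0005525 S between n3,n0
  Y(R7) = 0.1196 S between n2,n0
  Ix: injects 0.00908 A into n3 (from n0)
Assemble and solve the 3×3 MNA system:
  V(n1)=0.01358  V(n2)=0.01360  V(n3)=0.01722

R_eq = 1.897 Ω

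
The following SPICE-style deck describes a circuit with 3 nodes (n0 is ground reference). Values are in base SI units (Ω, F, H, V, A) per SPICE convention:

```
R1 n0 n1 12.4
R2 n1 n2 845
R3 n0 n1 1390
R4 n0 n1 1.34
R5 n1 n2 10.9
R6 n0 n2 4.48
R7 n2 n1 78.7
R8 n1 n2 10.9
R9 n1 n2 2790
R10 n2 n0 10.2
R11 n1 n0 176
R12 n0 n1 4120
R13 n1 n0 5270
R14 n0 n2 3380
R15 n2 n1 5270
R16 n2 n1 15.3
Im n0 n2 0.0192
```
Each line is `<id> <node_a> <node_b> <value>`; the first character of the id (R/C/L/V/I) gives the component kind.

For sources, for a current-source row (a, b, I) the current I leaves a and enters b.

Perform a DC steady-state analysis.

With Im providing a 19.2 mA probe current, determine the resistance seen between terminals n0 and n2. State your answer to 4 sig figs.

Apply KCL at each of the 2 non-ground nodes and solve the resulting linear system.
Node n1: branches {R1, R2, R3, R4, R5, R7, R8, R9, R11, R12, R13, R15, R16} → V_1 = 0.008833
Node n2: branches {R2, R5, R6, R7, R8, R9, R10, R14, R15, R16, Im} → V_2 = 0.03681

R_eq = 1.917 Ω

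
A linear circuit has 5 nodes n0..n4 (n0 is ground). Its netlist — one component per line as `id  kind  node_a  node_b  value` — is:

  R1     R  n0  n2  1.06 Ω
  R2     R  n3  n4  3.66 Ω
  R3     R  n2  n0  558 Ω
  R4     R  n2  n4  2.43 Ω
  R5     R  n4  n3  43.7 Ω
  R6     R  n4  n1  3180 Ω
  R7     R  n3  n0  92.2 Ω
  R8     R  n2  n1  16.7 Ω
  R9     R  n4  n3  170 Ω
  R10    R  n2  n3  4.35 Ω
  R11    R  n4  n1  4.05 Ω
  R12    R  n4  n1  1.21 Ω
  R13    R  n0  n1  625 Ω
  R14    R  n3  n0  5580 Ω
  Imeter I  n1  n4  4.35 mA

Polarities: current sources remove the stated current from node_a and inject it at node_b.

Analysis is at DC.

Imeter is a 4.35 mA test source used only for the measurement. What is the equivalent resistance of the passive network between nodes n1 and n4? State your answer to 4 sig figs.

Apply KCL at each of the 4 non-ground nodes and solve the resulting linear system.
Node n1: branches {R6, R8, R11, R12, R13, Imeter} → V_1 = -0.003460
Node n2: branches {R1, R3, R4, R8, R10} → V_2 = 3.287e-06
Node n3: branches {R2, R5, R7, R9, R10, R14} → V_3 = 0.0002203
Node n4: branches {R2, R4, R5, R6, R9, R11, R12, Imeter} → V_4 = 0.0003935

R_eq = 0.8858 Ω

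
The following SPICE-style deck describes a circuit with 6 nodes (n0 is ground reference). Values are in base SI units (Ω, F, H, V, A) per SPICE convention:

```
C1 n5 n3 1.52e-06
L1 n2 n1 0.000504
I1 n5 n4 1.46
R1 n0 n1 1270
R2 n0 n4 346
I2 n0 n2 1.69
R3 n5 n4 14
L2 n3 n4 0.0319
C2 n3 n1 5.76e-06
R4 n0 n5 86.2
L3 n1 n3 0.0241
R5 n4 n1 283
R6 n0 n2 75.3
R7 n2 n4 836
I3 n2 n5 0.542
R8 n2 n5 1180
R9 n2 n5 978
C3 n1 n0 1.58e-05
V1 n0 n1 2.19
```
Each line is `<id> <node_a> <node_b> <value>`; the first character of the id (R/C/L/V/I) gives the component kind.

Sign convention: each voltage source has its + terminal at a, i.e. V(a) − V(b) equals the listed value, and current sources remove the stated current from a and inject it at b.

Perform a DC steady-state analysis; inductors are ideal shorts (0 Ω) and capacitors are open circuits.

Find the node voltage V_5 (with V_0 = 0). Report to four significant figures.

Element admittances at DC:
  Y(C1) = 0.000 S between n5,n3
  L1: short n2↔n1 (DC inductor)
  I1: injects 1.46 A into n4 (from n5)
  Y(R1) = 0.0007874 S between n0,n1
  Y(R2) = 0.002890 S between n0,n4
  I2: injects 1.69 A into n2 (from n0)
  Y(R3) = 0.07143 S between n5,n4
  L2: short n3↔n4 (DC inductor)
  Y(C2) = 0.000 S between n3,n1
  Y(R4) = 0.01160 S between n0,n5
  L3: short n1↔n3 (DC inductor)
  Y(R5) = 0.003534 S between n4,n1
  Y(R6) = 0.01328 S between n0,n2
  Y(R7) = 0.001196 S between n2,n4
  I3: injects 0.542 A into n5 (from n2)
  Y(R8) = 0.0008475 S between n2,n5
  Y(R9) = 0.001022 S between n2,n5
  Y(C3) = 0.000 S between n1,n0
  V1: constraint V(n0)−V(n1) = 2.19
Assemble and solve the 9×9 MNA system:
  V(n1)=-2.190  V(n2)=-2.190  V(n3)=-2.190  V(n4)=-2.190  V(n5)=-12.70
  i(L1)=1.157  i(L2)=-0.7154  i(L3)=-0.7154  i(V1)=-1.875

-12.70 V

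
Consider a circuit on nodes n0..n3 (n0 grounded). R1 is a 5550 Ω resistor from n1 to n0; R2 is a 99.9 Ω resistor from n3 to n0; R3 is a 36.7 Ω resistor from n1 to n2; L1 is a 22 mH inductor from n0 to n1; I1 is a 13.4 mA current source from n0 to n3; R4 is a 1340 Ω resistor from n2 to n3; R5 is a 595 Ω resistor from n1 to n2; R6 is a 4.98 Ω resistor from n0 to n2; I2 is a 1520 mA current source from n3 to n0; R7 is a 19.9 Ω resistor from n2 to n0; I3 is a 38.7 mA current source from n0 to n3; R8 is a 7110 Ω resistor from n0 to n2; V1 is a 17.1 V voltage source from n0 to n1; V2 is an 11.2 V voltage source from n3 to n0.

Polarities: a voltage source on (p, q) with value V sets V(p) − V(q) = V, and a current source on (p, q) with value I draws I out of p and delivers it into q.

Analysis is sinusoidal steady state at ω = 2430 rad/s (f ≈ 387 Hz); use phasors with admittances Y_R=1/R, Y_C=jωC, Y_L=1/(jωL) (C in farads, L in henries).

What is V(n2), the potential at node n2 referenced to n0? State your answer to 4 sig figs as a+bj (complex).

-1.731+0.000j V

Apply KCL at each of the 3 non-ground nodes and solve the resulting linear system.
Node n1: branches {R1, R3, L1, R5, V1} → V_1 = -17.10+0.000j
Node n2: branches {R3, R4, R5, R6, R7, R8} → V_2 = -1.731+0.000j
Node n3: branches {R2, I1, R4, I2, I3, V2} → V_3 = 11.20+0.000j
Source currents: i(V1)=-0.4477+0.3199j, i(V2)=-1.590+0.000j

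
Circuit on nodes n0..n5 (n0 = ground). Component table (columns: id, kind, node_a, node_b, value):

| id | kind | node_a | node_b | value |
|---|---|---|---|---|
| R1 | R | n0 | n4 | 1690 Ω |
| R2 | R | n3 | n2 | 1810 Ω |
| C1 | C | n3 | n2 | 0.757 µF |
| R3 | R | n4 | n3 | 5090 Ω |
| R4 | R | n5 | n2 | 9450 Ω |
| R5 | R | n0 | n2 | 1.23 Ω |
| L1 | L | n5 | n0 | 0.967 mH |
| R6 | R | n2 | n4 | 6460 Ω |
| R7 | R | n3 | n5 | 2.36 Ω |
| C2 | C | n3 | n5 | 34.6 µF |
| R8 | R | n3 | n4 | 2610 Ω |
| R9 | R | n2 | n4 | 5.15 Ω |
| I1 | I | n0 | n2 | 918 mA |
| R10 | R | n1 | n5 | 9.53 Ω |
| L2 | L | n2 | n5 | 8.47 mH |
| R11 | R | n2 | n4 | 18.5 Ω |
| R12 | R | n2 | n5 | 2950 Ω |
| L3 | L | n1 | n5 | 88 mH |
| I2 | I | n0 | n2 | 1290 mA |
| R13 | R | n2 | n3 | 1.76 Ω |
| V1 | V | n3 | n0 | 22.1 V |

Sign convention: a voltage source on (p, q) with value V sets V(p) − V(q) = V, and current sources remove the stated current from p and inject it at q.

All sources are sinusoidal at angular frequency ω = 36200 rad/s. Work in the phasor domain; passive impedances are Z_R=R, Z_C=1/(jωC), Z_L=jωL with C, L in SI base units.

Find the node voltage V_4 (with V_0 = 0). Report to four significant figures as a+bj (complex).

10.70+0.1969j V

Apply KCL at each of the 5 non-ground nodes and solve the resulting linear system.
Node n1: branches {R10, L3} → V_1 = 22.59+0.1731j
Node n2: branches {R2, C1, R4, R5, R6, R9, I1, L2, R11, R12, I2, R13} → V_2 = 10.70+0.1978j
Node n3: branches {R2, C1, R3, R7, C2, R8, R13, V1} → V_3 = 22.10+0.000j
Node n4: branches {R1, R3, R6, R8, R9, R11} → V_4 = 10.70+0.1969j
Node n5: branches {R4, L1, R7, C2, R10, L2, R12, L3} → V_5 = 22.59+0.1731j
Source currents: i(V1)=-6.504+0.4843j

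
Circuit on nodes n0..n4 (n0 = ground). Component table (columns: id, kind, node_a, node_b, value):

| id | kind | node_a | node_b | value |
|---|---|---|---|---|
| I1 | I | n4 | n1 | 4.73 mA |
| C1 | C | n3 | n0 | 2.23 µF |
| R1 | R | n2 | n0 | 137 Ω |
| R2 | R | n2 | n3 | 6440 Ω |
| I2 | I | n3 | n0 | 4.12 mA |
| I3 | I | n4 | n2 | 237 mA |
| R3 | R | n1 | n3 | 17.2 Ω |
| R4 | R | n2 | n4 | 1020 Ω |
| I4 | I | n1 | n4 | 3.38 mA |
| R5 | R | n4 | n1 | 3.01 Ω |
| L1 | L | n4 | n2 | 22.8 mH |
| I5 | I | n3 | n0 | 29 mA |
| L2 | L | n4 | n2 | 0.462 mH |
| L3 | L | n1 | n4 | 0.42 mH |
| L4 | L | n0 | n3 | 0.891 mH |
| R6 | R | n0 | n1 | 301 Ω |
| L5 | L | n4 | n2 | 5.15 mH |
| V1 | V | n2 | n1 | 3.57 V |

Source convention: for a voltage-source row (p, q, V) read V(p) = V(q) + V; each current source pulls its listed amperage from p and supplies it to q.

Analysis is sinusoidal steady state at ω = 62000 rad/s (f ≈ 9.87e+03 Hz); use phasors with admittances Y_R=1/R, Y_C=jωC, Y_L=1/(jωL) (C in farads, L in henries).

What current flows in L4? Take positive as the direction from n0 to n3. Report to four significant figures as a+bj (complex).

-0.008251-0.0006170j A

Apply KCL at each of the 4 non-ground nodes and solve the resulting linear system.
Node n1: branches {I1, R3, I4, R5, L3, R6, V1} → V_1 = -0.4150+0.3856j
Node n2: branches {R1, R2, I3, R4, L1, L2, L5, V1} → V_2 = 3.155+0.3856j
Node n3: branches {C1, R2, I2, R3, I5, L4} → V_3 = -0.03408+0.4558j
Node n4: branches {I1, I3, R4, I4, R5, L1, L2, L3, L5} → V_4 = -0.9927-0.1634j
Source currents: i(V1)=0.1881+0.1574j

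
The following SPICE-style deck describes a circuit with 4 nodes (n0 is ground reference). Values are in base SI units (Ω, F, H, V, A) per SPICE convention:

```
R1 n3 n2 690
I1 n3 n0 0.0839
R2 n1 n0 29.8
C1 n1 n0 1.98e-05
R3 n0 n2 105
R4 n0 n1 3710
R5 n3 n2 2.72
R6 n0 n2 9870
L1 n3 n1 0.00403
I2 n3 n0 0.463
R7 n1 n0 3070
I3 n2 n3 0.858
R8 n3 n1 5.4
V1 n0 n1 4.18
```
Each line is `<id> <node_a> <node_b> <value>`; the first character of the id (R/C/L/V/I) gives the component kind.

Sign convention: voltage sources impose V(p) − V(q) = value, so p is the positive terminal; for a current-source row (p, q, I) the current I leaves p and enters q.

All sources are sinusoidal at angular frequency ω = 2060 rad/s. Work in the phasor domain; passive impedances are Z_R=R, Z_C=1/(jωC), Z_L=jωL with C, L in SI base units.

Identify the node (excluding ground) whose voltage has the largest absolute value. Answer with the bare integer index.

2

Apply KCL at each of the 3 non-ground nodes and solve the resulting linear system.
Node n1: branches {R2, C1, R4, L1, R7, R8, V1} → V_1 = -4.180+0.000j
Node n2: branches {R1, R3, R5, R6, I3} → V_2 = -8.099-1.089j
Node n3: branches {R1, I1, R5, L1, I2, I3, R8} → V_3 = -5.985-1.118j
Source currents: i(V1)=0.3262-0.1810j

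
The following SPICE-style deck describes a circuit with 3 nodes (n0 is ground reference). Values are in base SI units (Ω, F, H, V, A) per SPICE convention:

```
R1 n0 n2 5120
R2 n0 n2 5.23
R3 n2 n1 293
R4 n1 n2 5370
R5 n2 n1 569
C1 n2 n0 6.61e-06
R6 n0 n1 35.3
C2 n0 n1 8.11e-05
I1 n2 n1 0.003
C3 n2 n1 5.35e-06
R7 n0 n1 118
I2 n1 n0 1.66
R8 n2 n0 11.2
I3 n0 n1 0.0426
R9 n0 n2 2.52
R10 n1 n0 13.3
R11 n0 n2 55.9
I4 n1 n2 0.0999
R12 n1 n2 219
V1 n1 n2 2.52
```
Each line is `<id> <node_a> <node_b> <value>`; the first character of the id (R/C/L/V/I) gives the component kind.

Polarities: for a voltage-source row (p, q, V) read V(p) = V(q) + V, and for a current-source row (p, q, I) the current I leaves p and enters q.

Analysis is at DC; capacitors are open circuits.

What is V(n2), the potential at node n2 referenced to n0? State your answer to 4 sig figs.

Apply KCL at each of the 2 non-ground nodes and solve the resulting linear system.
Node n1: branches {R3, R4, R5, R6, C2, I1, C3, R7, I2, I3, R10, I4, R12, V1} → V_1 = 0.1672
Node n2: branches {R1, R2, R3, R4, R5, C1, I1, C3, R8, R9, R11, I4, R12, V1} → V_2 = -2.353
Source currents: i(V1)=-1.758

-2.353 V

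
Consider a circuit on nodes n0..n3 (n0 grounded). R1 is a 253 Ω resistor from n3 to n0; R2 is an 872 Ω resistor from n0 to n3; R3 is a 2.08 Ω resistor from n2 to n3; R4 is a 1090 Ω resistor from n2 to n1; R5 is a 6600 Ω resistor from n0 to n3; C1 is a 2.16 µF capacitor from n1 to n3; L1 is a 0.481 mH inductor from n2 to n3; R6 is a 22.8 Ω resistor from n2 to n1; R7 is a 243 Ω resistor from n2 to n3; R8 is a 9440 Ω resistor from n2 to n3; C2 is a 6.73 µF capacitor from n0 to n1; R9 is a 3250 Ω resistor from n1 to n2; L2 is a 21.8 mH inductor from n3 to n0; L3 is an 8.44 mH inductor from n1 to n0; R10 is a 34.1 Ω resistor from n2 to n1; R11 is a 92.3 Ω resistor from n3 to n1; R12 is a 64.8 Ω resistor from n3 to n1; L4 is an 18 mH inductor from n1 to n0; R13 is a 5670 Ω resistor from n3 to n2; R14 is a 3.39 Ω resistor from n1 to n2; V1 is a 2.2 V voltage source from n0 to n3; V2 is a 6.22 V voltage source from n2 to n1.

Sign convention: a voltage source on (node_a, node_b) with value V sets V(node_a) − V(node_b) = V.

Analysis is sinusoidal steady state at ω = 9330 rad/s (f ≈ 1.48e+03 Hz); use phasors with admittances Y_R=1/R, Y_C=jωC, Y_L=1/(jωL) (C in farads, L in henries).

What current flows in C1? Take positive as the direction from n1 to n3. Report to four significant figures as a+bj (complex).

MNA unknowns: 3 node voltages V₁..V_3 plus 2 source currents (V1, V2)
R1: Y=0.003953+0.000j on G[3,0]
R2: Y=0.001147+0.000j on G[0,3]
R3: Y=0.4808+0.000j on G[2,3]
R4: Y=0.0009174+0.000j on G[2,1]
R5: Y=0.0001515+0.000j on G[0,3]
C1: Y=0.000+0.02015j on G[1,3]
L1: Y=0.000-0.2228j on G[2,3]
R6: Y=0.04386+0.000j on G[2,1]
R7: Y=0.004115+0.000j on G[2,3]
R8: Y=0.0001059+0.000j on G[2,3]
C2: Y=0.000+0.06279j on G[0,1]
R9: Y=0.0003077+0.000j on G[1,2]
L2: Y=0.000-0.004917j on G[3,0]
L3: Y=0.000-0.01270j on G[1,0]
R10: Y=0.02933+0.000j on G[2,1]
R11: Y=0.01083+0.000j on G[3,1]
R12: Y=0.01543+0.000j on G[3,1]
L4: Y=0.000-0.005955j on G[1,0]
R13: Y=0.0001764+0.000j on G[3,2]
R14: Y=0.2950+0.000j on G[1,2]
V1: row V0−V3=2.2, i_V1 at 0,3
V2: row V2−V1=6.22, i_V2 at 2,1
solve → V1=-8.403+0.9769j, V2=-2.183+0.9769j, V3=-2.200+0.000j
aux → i_V1=-0.05467-0.3601j, i_V2=-2.523-0.4703j

-0.01969-0.1250j A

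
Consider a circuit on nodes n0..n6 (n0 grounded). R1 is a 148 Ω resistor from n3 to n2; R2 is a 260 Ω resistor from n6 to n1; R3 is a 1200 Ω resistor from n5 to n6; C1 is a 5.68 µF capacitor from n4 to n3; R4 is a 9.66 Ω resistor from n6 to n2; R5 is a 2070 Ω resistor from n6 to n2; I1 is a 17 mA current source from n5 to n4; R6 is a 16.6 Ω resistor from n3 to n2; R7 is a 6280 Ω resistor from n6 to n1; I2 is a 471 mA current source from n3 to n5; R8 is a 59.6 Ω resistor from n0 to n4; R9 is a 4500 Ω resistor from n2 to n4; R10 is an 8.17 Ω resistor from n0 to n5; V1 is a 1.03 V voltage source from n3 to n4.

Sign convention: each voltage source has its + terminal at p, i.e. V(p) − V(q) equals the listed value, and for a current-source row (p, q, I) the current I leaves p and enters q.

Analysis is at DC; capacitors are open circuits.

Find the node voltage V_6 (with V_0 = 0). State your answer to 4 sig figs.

MNA unknowns: 6 node voltages V₁..V_6 plus 1 source current (V1)
R1: Y=0.006757 on G[3,2]
R2: Y=0.003846 on G[6,1]
R3: Y=0.0008333 on G[5,6]
C1: Y=0.000 on G[4,3]
R4: Y=0.1035 on G[6,2]
R5: Y=0.0004831 on G[6,2]
I1: z[5]−=0.017, z[4]+=0.017
R6: Y=0.06024 on G[3,2]
R7: Y=0.0001592 on G[6,1]
I2: z[3]−=0.471, z[5]+=0.471
R8: Y=0.01678 on G[0,4]
R9: Y=0.0002222 on G[2,4]
R10: Y=0.1224 on G[0,5]
V1: row V3−V4=1.03, i_V1 at 3,4
solve → V1=-24.10, V2=-24.32, V3=-24.66, V4=-25.69, V5=3.521, V6=-24.10
aux → i_V1=-0.4483

-24.10 V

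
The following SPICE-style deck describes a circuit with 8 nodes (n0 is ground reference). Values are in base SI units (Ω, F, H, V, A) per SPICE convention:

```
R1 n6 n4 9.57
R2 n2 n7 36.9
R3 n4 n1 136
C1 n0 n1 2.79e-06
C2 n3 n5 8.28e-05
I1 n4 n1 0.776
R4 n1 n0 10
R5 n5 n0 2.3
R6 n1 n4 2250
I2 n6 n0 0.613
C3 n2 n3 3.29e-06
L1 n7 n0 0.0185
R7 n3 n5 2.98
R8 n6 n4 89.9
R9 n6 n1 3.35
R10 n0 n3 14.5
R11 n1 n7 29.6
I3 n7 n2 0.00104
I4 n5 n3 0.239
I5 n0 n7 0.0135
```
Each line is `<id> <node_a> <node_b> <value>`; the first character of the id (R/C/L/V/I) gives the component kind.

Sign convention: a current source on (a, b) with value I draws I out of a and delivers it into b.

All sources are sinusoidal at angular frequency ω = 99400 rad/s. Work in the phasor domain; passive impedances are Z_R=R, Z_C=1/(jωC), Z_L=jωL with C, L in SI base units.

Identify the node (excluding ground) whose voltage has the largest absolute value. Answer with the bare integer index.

4

MNA unknowns: 7 node voltages V₁..V_7
R1: Y=0.1045+0.000j on G[6,4]
R2: Y=0.02710+0.000j on G[2,7]
R3: Y=0.007353+0.000j on G[4,1]
C1: Y=0.000+0.2773j on G[0,1]
C2: Y=0.000+8.230j on G[3,5]
I1: z[4]−=0.776, z[1]+=0.776
R4: Y=0.1000+0.000j on G[1,0]
R5: Y=0.4348+0.000j on G[5,0]
R6: Y=0.0004444+0.000j on G[1,4]
I2: z[6]−=0.613, z[0]+=0.613
C3: Y=0.000+0.3270j on G[2,3]
L1: Y=0.000-0.0005438j on G[7,0]
R7: Y=0.3356+0.000j on G[3,5]
R8: Y=0.01112+0.000j on G[6,4]
R9: Y=0.2985+0.000j on G[6,1]
R10: Y=0.06897+0.000j on G[0,3]
R11: Y=0.03378+0.000j on G[1,7]
I3: z[7]−=0.00104, z[2]+=0.00104
I4: z[5]−=0.239, z[3]+=0.239
I5: z[0]−=0.0135, z[7]+=0.0135
solve → V1=-0.7704+1.863j, V2=0.07424+0.04921j, V3=-0.009013+0.02974j, V4=-11.16+1.863j, V5=-0.01322+0.05791j, V6=-5.152+1.863j, V7=-0.1992+1.054j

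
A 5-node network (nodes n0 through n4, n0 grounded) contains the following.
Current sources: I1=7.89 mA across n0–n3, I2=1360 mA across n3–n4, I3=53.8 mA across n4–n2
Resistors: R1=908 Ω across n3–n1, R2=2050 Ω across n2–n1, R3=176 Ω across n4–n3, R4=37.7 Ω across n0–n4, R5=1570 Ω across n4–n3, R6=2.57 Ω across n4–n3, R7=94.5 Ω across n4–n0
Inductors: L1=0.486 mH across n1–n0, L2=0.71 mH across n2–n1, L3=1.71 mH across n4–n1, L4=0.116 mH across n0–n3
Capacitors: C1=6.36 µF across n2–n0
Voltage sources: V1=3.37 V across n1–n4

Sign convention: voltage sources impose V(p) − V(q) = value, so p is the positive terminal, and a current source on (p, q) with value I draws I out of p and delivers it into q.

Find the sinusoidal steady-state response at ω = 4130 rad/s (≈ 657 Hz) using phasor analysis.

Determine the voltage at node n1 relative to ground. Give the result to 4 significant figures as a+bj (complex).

3.002+2.707j V

MNA unknowns: 4 node voltages V₁..V_4 plus 1 source current (V1)
I1: z[0]−=0.00789, z[3]+=0.00789
R1: Y=0.001101+0.000j on G[3,1]
R2: Y=0.0004878+0.000j on G[2,1]
L1: Y=0.000-0.4982j on G[1,0]
R3: Y=0.005682+0.000j on G[4,3]
R4: Y=0.02653+0.000j on G[0,4]
I2: z[3]−=1.36, z[4]+=1.36
L2: Y=0.000-0.3410j on G[2,1]
R5: Y=0.0006369+0.000j on G[4,3]
L3: Y=0.000-0.1416j on G[4,1]
C1: Y=0.000+0.02627j on G[2,0]
I3: z[4]−=0.0538, z[2]+=0.0538
R6: Y=0.3891+0.000j on G[4,3]
R7: Y=0.01058+0.000j on G[4,0]
L4: Y=0.000-2.087j on G[0,3]
V1: row V1−V4=3.37, i_V1 at 1,4
solve → V1=3.002+2.707j, V2=3.253+3.103j, V3=-0.6275-0.5967j, V4=-0.3678+2.707j
aux → i_V1=-1.217+1.884j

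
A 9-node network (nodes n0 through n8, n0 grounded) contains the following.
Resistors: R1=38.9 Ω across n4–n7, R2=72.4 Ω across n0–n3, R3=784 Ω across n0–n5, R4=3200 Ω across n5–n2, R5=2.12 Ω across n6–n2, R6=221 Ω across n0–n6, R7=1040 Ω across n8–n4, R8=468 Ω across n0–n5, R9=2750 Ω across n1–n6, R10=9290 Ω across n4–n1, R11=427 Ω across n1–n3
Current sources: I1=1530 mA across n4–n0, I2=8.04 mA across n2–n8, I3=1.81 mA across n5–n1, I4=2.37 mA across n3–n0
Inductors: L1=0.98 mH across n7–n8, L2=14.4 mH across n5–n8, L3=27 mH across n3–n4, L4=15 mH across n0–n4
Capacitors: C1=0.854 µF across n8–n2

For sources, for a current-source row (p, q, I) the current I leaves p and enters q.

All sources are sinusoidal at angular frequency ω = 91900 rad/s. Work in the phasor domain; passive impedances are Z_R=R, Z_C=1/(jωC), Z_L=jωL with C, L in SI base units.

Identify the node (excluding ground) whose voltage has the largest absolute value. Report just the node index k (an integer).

Element admittances at ω=91900 rad/s:
  Y(R1) = 0.02571+0.000j S between n4,n7
  Y(R2) = 0.01381+0.000j S between n0,n3
  Y(R3) = 0.001276+0.000j S between n0,n5
  Y(R4) = 0.0003125+0.000j S between n5,n2
  I1: injects 1.53 A into n0 (from n4)
  Y(L1) = 0.000-0.01110j S between n7,n8
  Y(R5) = 0.4717+0.000j S between n6,n2
  Y(L2) = 0.000-0.0007557j S between n5,n8
  Y(R6) = 0.004525+0.000j S between n0,n6
  I2: injects 0.00804 A into n8 (from n2)
  I3: injects 0.00181 A into n1 (from n5)
  Y(R7) = 0.0009615+0.000j S between n8,n4
  Y(L3) = 0.000-0.0004030j S between n3,n4
  Y(C1) = 0.000+0.07848j S between n8,n2
  Y(L4) = 0.000-0.0007254j S between n0,n4
  Y(R8) = 0.002137+0.000j S between n0,n5
  Y(R9) = 0.0003636+0.000j S between n1,n6
  Y(R10) = 0.0001076+0.000j S between n4,n1
  Y(R11) = 0.002342+0.000j S between n1,n3
  I4: injects 0.00237 A into n0 (from n3)
Assemble and solve the 8×8 MNA system:
  V(n1)=-51.25-14.42j  V(n2)=-241.0-85.58j  V(n3)=-12.44+4.576j  V(n4)=-279.7-190.3j  V(n5)=-41.93+34.36j  V(n6)=-238.5-84.72j  V(n7)=-230.8-183.5j  V(n8)=-246.7-70.27j

4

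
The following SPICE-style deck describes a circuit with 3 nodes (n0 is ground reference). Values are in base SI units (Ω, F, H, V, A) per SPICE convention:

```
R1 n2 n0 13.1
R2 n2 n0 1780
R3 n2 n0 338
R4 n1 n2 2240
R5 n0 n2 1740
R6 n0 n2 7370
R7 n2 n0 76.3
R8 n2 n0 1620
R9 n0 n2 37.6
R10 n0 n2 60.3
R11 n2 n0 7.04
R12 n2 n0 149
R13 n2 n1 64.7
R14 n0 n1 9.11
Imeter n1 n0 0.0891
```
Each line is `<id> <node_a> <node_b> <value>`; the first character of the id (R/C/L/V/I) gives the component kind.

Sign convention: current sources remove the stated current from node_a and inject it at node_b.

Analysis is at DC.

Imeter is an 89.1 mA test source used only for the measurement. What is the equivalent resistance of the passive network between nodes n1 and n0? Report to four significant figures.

R_eq = 8.011 Ω

Apply KCL at each of the 2 non-ground nodes and solve the resulting linear system.
Node n1: branches {R4, R13, R14, Imeter} → V_1 = -0.7137
Node n2: branches {R1, R2, R3, R4, R5, R6, R7, R8, R9, R10, R11, R12, R13} → V_2 = -0.03757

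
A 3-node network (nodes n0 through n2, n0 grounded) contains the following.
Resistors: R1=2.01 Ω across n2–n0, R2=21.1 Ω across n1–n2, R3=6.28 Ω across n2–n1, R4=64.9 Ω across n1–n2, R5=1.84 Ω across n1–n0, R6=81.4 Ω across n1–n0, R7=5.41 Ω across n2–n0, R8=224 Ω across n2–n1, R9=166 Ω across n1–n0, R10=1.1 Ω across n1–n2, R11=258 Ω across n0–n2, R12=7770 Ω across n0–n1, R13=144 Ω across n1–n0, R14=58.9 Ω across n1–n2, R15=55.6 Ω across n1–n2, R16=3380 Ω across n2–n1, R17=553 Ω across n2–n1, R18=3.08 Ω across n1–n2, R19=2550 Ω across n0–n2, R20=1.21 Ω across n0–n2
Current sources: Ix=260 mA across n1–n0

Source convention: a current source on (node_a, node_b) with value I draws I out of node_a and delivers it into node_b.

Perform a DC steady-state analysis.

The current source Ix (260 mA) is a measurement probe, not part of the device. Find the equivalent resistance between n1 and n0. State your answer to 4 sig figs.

Element admittances at DC:
  Y(R1) = 0.4975 S between n2,n0
  Y(R2) = 0.04739 S between n1,n2
  Y(R3) = 0.1592 S between n2,n1
  Y(R4) = 0.01541 S between n1,n2
  Y(R5) = 0.5435 S between n1,n0
  Y(R6) = 0.01229 S between n1,n0
  Y(R7) = 0.1848 S between n2,n0
  Y(R8) = 0.004464 S between n2,n1
  Y(R9) = 0.006024 S between n1,n0
  Y(R10) = 0.9091 S between n1,n2
  Y(R11) = 0.003876 S between n0,n2
  Y(R12) = 0.0001287 S between n0,n1
  Y(R13) = 0.006944 S between n1,n0
  Y(R14) = 0.01698 S between n1,n2
  Y(R15) = 0.01799 S between n1,n2
  Y(R16) = 0.0002959 S between n2,n1
  Y(R17) = 0.001808 S between n2,n1
  Y(R18) = 0.3247 S between n1,n2
  Y(R19) = 0.0003922 S between n0,n2
  Y(R20) = 0.8264 S between n0,n2
  Ix: injects 0.26 A into n0 (from n1)
Assemble and solve the 2×2 MNA system:
  V(n1)=-0.1968  V(n2)=-0.09786

R_eq = 0.7567 Ω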